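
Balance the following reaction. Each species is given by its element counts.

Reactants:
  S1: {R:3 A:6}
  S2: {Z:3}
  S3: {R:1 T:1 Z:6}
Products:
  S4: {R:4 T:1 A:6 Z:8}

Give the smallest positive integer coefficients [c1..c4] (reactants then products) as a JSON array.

R: 3·3+2·0+3·1 = 12 | 3·4 = 12
T: 3·0+2·0+3·1 = 3 | 3·1 = 3
A: 3·6+2·0+3·0 = 18 | 3·6 = 18
Z: 3·0+2·3+3·6 = 24 | 3·8 = 24
gcd(3,2,3,3) = 1

Coefficients: [3, 2, 3, 3]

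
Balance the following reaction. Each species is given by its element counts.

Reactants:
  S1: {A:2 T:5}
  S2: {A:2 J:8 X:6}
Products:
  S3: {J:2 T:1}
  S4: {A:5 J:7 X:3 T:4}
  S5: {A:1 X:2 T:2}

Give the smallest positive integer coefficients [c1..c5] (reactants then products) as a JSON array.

A: 5·2+3·2 = 16 | 5·0+2·5+6·1 = 16
J: 5·0+3·8 = 24 | 5·2+2·7+6·0 = 24
X: 5·0+3·6 = 18 | 5·0+2·3+6·2 = 18
T: 5·5+3·0 = 25 | 5·1+2·4+6·2 = 25
gcd(5,3,5,2,6) = 1

Coefficients: [5, 3, 5, 2, 6]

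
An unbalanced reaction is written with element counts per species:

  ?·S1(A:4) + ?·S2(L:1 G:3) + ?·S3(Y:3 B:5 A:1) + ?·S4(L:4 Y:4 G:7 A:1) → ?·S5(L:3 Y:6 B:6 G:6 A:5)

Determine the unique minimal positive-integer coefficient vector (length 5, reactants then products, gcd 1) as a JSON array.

L: 4·0+3·1+6·0+3·4 = 15 | 5·3 = 15
Y: 4·0+3·0+6·3+3·4 = 30 | 5·6 = 30
B: 4·0+3·0+6·5+3·0 = 30 | 5·6 = 30
G: 4·0+3·3+6·0+3·7 = 30 | 5·6 = 30
A: 4·4+3·0+6·1+3·1 = 25 | 5·5 = 25
gcd(4,3,6,3,5) = 1

Coefficients: [4, 3, 6, 3, 5]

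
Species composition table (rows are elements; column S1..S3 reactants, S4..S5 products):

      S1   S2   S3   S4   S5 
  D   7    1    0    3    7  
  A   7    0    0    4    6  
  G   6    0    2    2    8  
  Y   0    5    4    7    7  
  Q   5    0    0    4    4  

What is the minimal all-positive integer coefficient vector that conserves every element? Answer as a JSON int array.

Coefficients: [4, 3, 5, 1, 4]

D: 4·7+3·1+5·0 = 31 | 1·3+4·7 = 31
A: 4·7+3·0+5·0 = 28 | 1·4+4·6 = 28
G: 4·6+3·0+5·2 = 34 | 1·2+4·8 = 34
Y: 4·0+3·5+5·4 = 35 | 1·7+4·7 = 35
Q: 4·5+3·0+5·0 = 20 | 1·4+4·4 = 20
gcd(4,3,5,1,4) = 1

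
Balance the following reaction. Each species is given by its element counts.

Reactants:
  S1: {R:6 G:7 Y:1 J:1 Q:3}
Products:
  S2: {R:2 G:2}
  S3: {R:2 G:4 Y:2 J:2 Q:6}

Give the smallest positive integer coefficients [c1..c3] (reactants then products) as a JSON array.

R: 2·6 = 12 | 5·2+1·2 = 12
G: 2·7 = 14 | 5·2+1·4 = 14
Y: 2·1 = 2 | 5·0+1·2 = 2
J: 2·1 = 2 | 5·0+1·2 = 2
Q: 2·3 = 6 | 5·0+1·6 = 6
gcd(2,5,1) = 1

Coefficients: [2, 5, 1]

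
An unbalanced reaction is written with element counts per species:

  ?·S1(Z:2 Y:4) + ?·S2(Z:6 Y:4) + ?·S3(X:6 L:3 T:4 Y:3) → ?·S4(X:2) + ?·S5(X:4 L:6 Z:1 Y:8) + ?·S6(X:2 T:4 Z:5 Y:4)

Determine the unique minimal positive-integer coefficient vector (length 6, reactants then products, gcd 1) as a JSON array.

X: 2·0+3·0+4·6 = 24 | 4·2+2·4+4·2 = 24
L: 2·0+3·0+4·3 = 12 | 4·0+2·6+4·0 = 12
T: 2·0+3·0+4·4 = 16 | 4·0+2·0+4·4 = 16
Z: 2·2+3·6+4·0 = 22 | 4·0+2·1+4·5 = 22
Y: 2·4+3·4+4·3 = 32 | 4·0+2·8+4·4 = 32
gcd(2,3,4,4,2,4) = 1

Coefficients: [2, 3, 4, 4, 2, 4]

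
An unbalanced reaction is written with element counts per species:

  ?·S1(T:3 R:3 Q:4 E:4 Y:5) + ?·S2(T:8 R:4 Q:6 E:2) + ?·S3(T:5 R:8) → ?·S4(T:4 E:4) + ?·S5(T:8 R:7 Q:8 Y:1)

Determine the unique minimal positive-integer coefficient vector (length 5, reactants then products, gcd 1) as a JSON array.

T: 1·3+6·8+1·5 = 56 | 4·4+5·8 = 56
R: 1·3+6·4+1·8 = 35 | 4·0+5·7 = 35
Q: 1·4+6·6+1·0 = 40 | 4·0+5·8 = 40
E: 1·4+6·2+1·0 = 16 | 4·4+5·0 = 16
Y: 1·5+6·0+1·0 = 5 | 4·0+5·1 = 5
gcd(1,6,1,4,5) = 1

Coefficients: [1, 6, 1, 4, 5]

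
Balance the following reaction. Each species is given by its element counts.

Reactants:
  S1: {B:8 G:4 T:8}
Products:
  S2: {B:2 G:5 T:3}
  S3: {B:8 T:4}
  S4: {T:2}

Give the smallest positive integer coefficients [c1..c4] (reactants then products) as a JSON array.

Coefficients: [5, 4, 4, 6]

B: 5·8 = 40 | 4·2+4·8+6·0 = 40
G: 5·4 = 20 | 4·5+4·0+6·0 = 20
T: 5·8 = 40 | 4·3+4·4+6·2 = 40
gcd(5,4,4,6) = 1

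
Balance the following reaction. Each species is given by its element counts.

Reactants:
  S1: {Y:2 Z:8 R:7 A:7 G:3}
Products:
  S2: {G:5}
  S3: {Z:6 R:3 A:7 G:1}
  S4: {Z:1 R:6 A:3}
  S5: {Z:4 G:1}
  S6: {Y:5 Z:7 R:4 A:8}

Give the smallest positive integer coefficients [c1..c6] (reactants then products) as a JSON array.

Y: 5·2 = 10 | 2·0+1·0+4·0+4·0+2·5 = 10
Z: 5·8 = 40 | 2·0+1·6+4·1+4·4+2·7 = 40
R: 5·7 = 35 | 2·0+1·3+4·6+4·0+2·4 = 35
A: 5·7 = 35 | 2·0+1·7+4·3+4·0+2·8 = 35
G: 5·3 = 15 | 2·5+1·1+4·0+4·1+2·0 = 15
gcd(5,2,1,4,4,2) = 1

Coefficients: [5, 2, 1, 4, 4, 2]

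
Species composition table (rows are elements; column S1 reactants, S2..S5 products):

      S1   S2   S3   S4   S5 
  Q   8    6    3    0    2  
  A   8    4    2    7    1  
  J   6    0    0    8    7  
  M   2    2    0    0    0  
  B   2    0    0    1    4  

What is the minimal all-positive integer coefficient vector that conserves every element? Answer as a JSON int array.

Coefficients: [5, 5, 2, 2, 2]

Q: 5·8 = 40 | 5·6+2·3+2·0+2·2 = 40
A: 5·8 = 40 | 5·4+2·2+2·7+2·1 = 40
J: 5·6 = 30 | 5·0+2·0+2·8+2·7 = 30
M: 5·2 = 10 | 5·2+2·0+2·0+2·0 = 10
B: 5·2 = 10 | 5·0+2·0+2·1+2·4 = 10
gcd(5,5,2,2,2) = 1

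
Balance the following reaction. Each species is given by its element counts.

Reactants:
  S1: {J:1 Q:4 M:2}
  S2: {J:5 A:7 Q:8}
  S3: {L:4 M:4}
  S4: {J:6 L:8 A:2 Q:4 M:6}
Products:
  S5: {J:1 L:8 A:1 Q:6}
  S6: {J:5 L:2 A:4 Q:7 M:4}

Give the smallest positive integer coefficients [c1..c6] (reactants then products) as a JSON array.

Coefficients: [4, 3, 1, 2, 1, 6]

J: 4·1+3·5+1·0+2·6 = 31 | 1·1+6·5 = 31
L: 4·0+3·0+1·4+2·8 = 20 | 1·8+6·2 = 20
A: 4·0+3·7+1·0+2·2 = 25 | 1·1+6·4 = 25
Q: 4·4+3·8+1·0+2·4 = 48 | 1·6+6·7 = 48
M: 4·2+3·0+1·4+2·6 = 24 | 1·0+6·4 = 24
gcd(4,3,1,2,1,6) = 1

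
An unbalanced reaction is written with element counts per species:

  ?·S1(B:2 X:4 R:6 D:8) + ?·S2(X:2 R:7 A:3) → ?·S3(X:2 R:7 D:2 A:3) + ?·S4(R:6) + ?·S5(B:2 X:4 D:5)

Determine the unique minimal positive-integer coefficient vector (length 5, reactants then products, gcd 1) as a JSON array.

Coefficients: [2, 3, 3, 2, 2]

B: 2·2+3·0 = 4 | 3·0+2·0+2·2 = 4
X: 2·4+3·2 = 14 | 3·2+2·0+2·4 = 14
R: 2·6+3·7 = 33 | 3·7+2·6+2·0 = 33
D: 2·8+3·0 = 16 | 3·2+2·0+2·5 = 16
A: 2·0+3·3 = 9 | 3·3+2·0+2·0 = 9
gcd(2,3,3,2,2) = 1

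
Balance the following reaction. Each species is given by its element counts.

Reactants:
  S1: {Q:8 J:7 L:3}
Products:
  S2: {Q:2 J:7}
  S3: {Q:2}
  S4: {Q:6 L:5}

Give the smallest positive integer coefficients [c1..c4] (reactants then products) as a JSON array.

Coefficients: [5, 5, 6, 3]

Q: 5·8 = 40 | 5·2+6·2+3·6 = 40
J: 5·7 = 35 | 5·7+6·0+3·0 = 35
L: 5·3 = 15 | 5·0+6·0+3·5 = 15
gcd(5,5,6,3) = 1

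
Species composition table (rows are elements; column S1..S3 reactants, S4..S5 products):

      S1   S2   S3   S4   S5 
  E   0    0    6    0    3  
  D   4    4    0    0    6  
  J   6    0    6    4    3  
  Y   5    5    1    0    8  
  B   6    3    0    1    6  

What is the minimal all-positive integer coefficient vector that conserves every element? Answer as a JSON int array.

Coefficients: [2, 1, 1, 3, 2]

E: 2·0+1·0+1·6 = 6 | 3·0+2·3 = 6
D: 2·4+1·4+1·0 = 12 | 3·0+2·6 = 12
J: 2·6+1·0+1·6 = 18 | 3·4+2·3 = 18
Y: 2·5+1·5+1·1 = 16 | 3·0+2·8 = 16
B: 2·6+1·3+1·0 = 15 | 3·1+2·6 = 15
gcd(2,1,1,3,2) = 1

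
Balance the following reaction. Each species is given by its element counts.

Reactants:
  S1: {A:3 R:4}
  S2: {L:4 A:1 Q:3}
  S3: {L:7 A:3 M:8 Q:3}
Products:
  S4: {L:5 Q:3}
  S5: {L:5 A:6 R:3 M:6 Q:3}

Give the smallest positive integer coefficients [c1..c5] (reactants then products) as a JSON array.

L: 3·0+6·4+3·7 = 45 | 5·5+4·5 = 45
A: 3·3+6·1+3·3 = 24 | 5·0+4·6 = 24
R: 3·4+6·0+3·0 = 12 | 5·0+4·3 = 12
M: 3·0+6·0+3·8 = 24 | 5·0+4·6 = 24
Q: 3·0+6·3+3·3 = 27 | 5·3+4·3 = 27
gcd(3,6,3,5,4) = 1

Coefficients: [3, 6, 3, 5, 4]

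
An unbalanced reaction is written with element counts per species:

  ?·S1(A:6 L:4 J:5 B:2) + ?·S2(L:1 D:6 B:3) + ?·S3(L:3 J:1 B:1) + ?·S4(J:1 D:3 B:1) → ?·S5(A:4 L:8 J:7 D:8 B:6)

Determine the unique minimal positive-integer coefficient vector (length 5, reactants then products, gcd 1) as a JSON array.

A: 2·6+1·0+5·0+6·0 = 12 | 3·4 = 12
L: 2·4+1·1+5·3+6·0 = 24 | 3·8 = 24
J: 2·5+1·0+5·1+6·1 = 21 | 3·7 = 21
D: 2·0+1·6+5·0+6·3 = 24 | 3·8 = 24
B: 2·2+1·3+5·1+6·1 = 18 | 3·6 = 18
gcd(2,1,5,6,3) = 1

Coefficients: [2, 1, 5, 6, 3]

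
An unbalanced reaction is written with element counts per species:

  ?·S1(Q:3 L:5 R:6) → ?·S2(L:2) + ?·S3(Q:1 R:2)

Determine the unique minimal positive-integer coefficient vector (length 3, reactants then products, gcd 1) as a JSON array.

Coefficients: [2, 5, 6]

Q: 2·3 = 6 | 5·0+6·1 = 6
L: 2·5 = 10 | 5·2+6·0 = 10
R: 2·6 = 12 | 5·0+6·2 = 12
gcd(2,5,6) = 1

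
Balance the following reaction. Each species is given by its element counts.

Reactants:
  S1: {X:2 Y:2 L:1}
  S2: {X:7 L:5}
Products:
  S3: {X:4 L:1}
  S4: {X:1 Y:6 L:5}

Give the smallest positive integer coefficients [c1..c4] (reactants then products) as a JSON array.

Coefficients: [3, 1, 3, 1]

X: 3·2+1·7 = 13 | 3·4+1·1 = 13
Y: 3·2+1·0 = 6 | 3·0+1·6 = 6
L: 3·1+1·5 = 8 | 3·1+1·5 = 8
gcd(3,1,3,1) = 1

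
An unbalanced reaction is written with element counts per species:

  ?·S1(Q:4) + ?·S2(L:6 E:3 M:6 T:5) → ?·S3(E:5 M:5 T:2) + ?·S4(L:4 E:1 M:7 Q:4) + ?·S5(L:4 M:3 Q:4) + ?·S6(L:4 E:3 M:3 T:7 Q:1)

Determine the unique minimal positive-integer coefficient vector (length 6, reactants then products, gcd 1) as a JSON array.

Coefficients: [6, 6, 1, 1, 4, 4]

L: 6·0+6·6 = 36 | 1·0+1·4+4·4+4·4 = 36
E: 6·0+6·3 = 18 | 1·5+1·1+4·0+4·3 = 18
M: 6·0+6·6 = 36 | 1·5+1·7+4·3+4·3 = 36
T: 6·0+6·5 = 30 | 1·2+1·0+4·0+4·7 = 30
Q: 6·4+6·0 = 24 | 1·0+1·4+4·4+4·1 = 24
gcd(6,6,1,1,4,4) = 1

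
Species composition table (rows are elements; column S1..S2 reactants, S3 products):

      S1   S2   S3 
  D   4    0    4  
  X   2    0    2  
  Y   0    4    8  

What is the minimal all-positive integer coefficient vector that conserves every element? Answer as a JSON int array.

D: 1·4+2·0 = 4 | 1·4 = 4
X: 1·2+2·0 = 2 | 1·2 = 2
Y: 1·0+2·4 = 8 | 1·8 = 8
gcd(1,2,1) = 1

Coefficients: [1, 2, 1]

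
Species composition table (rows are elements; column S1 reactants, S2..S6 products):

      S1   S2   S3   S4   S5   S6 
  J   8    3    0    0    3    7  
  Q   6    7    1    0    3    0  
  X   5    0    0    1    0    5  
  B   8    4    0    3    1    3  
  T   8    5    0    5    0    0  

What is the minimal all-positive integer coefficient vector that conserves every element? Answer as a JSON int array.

J: 5·8 = 40 | 3·3+6·0+5·0+1·3+4·7 = 40
Q: 5·6 = 30 | 3·7+6·1+5·0+1·3+4·0 = 30
X: 5·5 = 25 | 3·0+6·0+5·1+1·0+4·5 = 25
B: 5·8 = 40 | 3·4+6·0+5·3+1·1+4·3 = 40
T: 5·8 = 40 | 3·5+6·0+5·5+1·0+4·0 = 40
gcd(5,3,6,5,1,4) = 1

Coefficients: [5, 3, 6, 5, 1, 4]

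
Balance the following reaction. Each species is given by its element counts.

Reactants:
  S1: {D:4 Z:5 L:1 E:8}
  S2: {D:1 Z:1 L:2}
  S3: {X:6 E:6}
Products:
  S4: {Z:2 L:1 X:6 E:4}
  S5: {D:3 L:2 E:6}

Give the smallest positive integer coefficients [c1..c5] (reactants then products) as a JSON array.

Coefficients: [1, 5, 5, 5, 3]

D: 1·4+5·1+5·0 = 9 | 5·0+3·3 = 9
Z: 1·5+5·1+5·0 = 10 | 5·2+3·0 = 10
L: 1·1+5·2+5·0 = 11 | 5·1+3·2 = 11
X: 1·0+5·0+5·6 = 30 | 5·6+3·0 = 30
E: 1·8+5·0+5·6 = 38 | 5·4+3·6 = 38
gcd(1,5,5,5,3) = 1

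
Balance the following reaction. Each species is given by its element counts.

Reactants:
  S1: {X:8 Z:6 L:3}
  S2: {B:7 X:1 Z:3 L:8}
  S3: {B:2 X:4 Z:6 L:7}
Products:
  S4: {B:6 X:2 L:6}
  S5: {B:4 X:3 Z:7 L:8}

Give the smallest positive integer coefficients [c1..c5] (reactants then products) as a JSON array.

B: 1·0+6·7+3·2 = 48 | 4·6+6·4 = 48
X: 1·8+6·1+3·4 = 26 | 4·2+6·3 = 26
Z: 1·6+6·3+3·6 = 42 | 4·0+6·7 = 42
L: 1·3+6·8+3·7 = 72 | 4·6+6·8 = 72
gcd(1,6,3,4,6) = 1

Coefficients: [1, 6, 3, 4, 6]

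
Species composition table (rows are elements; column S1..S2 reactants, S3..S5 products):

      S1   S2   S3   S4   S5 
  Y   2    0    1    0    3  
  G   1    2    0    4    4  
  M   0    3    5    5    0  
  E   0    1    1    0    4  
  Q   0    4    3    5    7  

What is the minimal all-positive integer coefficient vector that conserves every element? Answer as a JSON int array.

Y: 2·2+5·0 = 4 | 1·1+2·0+1·3 = 4
G: 2·1+5·2 = 12 | 1·0+2·4+1·4 = 12
M: 2·0+5·3 = 15 | 1·5+2·5+1·0 = 15
E: 2·0+5·1 = 5 | 1·1+2·0+1·4 = 5
Q: 2·0+5·4 = 20 | 1·3+2·5+1·7 = 20
gcd(2,5,1,2,1) = 1

Coefficients: [2, 5, 1, 2, 1]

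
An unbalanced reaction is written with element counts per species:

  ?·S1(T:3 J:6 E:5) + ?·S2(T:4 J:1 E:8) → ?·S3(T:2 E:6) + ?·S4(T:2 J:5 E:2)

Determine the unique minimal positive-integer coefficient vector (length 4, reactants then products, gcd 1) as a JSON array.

Coefficients: [4, 1, 3, 5]

T: 4·3+1·4 = 16 | 3·2+5·2 = 16
J: 4·6+1·1 = 25 | 3·0+5·5 = 25
E: 4·5+1·8 = 28 | 3·6+5·2 = 28
gcd(4,1,3,5) = 1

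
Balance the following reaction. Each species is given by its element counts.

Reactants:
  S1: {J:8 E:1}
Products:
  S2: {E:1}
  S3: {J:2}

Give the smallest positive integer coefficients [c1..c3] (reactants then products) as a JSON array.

J: 1·8 = 8 | 1·0+4·2 = 8
E: 1·1 = 1 | 1·1+4·0 = 1
gcd(1,1,4) = 1

Coefficients: [1, 1, 4]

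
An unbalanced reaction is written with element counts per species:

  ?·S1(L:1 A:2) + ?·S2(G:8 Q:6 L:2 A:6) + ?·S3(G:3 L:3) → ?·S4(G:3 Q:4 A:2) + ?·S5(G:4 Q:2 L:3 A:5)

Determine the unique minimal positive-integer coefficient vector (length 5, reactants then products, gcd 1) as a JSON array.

G: 5·0+2·8+1·3 = 19 | 1·3+4·4 = 19
Q: 5·0+2·6+1·0 = 12 | 1·4+4·2 = 12
L: 5·1+2·2+1·3 = 12 | 1·0+4·3 = 12
A: 5·2+2·6+1·0 = 22 | 1·2+4·5 = 22
gcd(5,2,1,1,4) = 1

Coefficients: [5, 2, 1, 1, 4]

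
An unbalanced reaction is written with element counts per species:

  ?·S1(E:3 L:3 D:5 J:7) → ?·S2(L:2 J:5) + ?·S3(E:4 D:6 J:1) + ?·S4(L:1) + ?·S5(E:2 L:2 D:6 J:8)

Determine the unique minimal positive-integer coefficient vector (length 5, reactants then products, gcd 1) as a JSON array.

Coefficients: [6, 6, 4, 4, 1]

E: 6·3 = 18 | 6·0+4·4+4·0+1·2 = 18
L: 6·3 = 18 | 6·2+4·0+4·1+1·2 = 18
D: 6·5 = 30 | 6·0+4·6+4·0+1·6 = 30
J: 6·7 = 42 | 6·5+4·1+4·0+1·8 = 42
gcd(6,6,4,4,1) = 1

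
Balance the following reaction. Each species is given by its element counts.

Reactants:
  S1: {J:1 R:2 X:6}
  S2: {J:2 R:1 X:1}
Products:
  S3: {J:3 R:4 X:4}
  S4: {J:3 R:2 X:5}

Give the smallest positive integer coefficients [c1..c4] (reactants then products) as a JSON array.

Coefficients: [3, 6, 1, 4]

J: 3·1+6·2 = 15 | 1·3+4·3 = 15
R: 3·2+6·1 = 12 | 1·4+4·2 = 12
X: 3·6+6·1 = 24 | 1·4+4·5 = 24
gcd(3,6,1,4) = 1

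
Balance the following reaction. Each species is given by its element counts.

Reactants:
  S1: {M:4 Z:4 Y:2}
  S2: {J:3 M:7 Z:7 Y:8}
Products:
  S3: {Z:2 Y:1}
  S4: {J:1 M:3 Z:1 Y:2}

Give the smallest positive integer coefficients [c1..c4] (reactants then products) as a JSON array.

Coefficients: [1, 2, 6, 6]

J: 1·0+2·3 = 6 | 6·0+6·1 = 6
M: 1·4+2·7 = 18 | 6·0+6·3 = 18
Z: 1·4+2·7 = 18 | 6·2+6·1 = 18
Y: 1·2+2·8 = 18 | 6·1+6·2 = 18
gcd(1,2,6,6) = 1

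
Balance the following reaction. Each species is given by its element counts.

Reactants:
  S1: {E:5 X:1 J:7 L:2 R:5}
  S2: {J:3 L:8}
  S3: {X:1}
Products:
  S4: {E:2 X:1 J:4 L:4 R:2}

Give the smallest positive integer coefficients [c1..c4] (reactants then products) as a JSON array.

E: 2·5+2·0+3·0 = 10 | 5·2 = 10
X: 2·1+2·0+3·1 = 5 | 5·1 = 5
J: 2·7+2·3+3·0 = 20 | 5·4 = 20
L: 2·2+2·8+3·0 = 20 | 5·4 = 20
R: 2·5+2·0+3·0 = 10 | 5·2 = 10
gcd(2,2,3,5) = 1

Coefficients: [2, 2, 3, 5]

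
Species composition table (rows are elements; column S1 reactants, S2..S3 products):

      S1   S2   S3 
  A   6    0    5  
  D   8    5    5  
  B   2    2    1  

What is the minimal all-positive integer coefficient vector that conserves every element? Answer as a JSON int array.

A: 5·6 = 30 | 2·0+6·5 = 30
D: 5·8 = 40 | 2·5+6·5 = 40
B: 5·2 = 10 | 2·2+6·1 = 10
gcd(5,2,6) = 1

Coefficients: [5, 2, 6]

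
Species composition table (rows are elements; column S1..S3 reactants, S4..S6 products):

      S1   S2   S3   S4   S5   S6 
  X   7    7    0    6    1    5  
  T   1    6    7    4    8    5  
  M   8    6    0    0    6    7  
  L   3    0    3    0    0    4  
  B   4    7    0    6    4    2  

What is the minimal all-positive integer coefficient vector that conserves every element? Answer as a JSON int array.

Coefficients: [3, 6, 5, 5, 3, 6]

X: 3·7+6·7+5·0 = 63 | 5·6+3·1+6·5 = 63
T: 3·1+6·6+5·7 = 74 | 5·4+3·8+6·5 = 74
M: 3·8+6·6+5·0 = 60 | 5·0+3·6+6·7 = 60
L: 3·3+6·0+5·3 = 24 | 5·0+3·0+6·4 = 24
B: 3·4+6·7+5·0 = 54 | 5·6+3·4+6·2 = 54
gcd(3,6,5,5,3,6) = 1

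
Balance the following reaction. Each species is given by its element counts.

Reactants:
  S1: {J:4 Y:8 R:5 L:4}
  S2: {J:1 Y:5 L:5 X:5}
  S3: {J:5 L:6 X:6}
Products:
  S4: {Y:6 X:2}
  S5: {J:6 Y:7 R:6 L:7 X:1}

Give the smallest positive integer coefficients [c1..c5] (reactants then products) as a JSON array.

Coefficients: [6, 1, 1, 3, 5]

J: 6·4+1·1+1·5 = 30 | 3·0+5·6 = 30
Y: 6·8+1·5+1·0 = 53 | 3·6+5·7 = 53
R: 6·5+1·0+1·0 = 30 | 3·0+5·6 = 30
L: 6·4+1·5+1·6 = 35 | 3·0+5·7 = 35
X: 6·0+1·5+1·6 = 11 | 3·2+5·1 = 11
gcd(6,1,1,3,5) = 1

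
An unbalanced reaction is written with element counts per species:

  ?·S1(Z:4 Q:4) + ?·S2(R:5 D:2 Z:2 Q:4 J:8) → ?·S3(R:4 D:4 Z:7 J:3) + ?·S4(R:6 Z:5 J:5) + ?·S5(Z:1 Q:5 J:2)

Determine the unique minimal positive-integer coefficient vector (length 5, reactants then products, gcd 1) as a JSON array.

Coefficients: [3, 2, 1, 1, 4]

R: 3·0+2·5 = 10 | 1·4+1·6+4·0 = 10
D: 3·0+2·2 = 4 | 1·4+1·0+4·0 = 4
Z: 3·4+2·2 = 16 | 1·7+1·5+4·1 = 16
Q: 3·4+2·4 = 20 | 1·0+1·0+4·5 = 20
J: 3·0+2·8 = 16 | 1·3+1·5+4·2 = 16
gcd(3,2,1,1,4) = 1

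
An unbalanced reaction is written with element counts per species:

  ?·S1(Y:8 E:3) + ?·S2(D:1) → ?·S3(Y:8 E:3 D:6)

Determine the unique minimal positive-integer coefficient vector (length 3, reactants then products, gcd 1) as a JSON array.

Coefficients: [1, 6, 1]

Y: 1·8+6·0 = 8 | 1·8 = 8
E: 1·3+6·0 = 3 | 1·3 = 3
D: 1·0+6·1 = 6 | 1·6 = 6
gcd(1,6,1) = 1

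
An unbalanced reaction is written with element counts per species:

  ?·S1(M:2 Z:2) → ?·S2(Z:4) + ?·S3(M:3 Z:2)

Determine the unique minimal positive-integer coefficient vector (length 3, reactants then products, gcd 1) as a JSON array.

Coefficients: [6, 1, 4]

M: 6·2 = 12 | 1·0+4·3 = 12
Z: 6·2 = 12 | 1·4+4·2 = 12
gcd(6,1,4) = 1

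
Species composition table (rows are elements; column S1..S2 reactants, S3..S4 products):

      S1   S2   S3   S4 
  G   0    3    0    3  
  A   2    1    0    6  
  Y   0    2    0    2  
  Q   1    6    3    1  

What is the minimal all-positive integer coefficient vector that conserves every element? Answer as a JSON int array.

G: 5·0+2·3 = 6 | 5·0+2·3 = 6
A: 5·2+2·1 = 12 | 5·0+2·6 = 12
Y: 5·0+2·2 = 4 | 5·0+2·2 = 4
Q: 5·1+2·6 = 17 | 5·3+2·1 = 17
gcd(5,2,5,2) = 1

Coefficients: [5, 2, 5, 2]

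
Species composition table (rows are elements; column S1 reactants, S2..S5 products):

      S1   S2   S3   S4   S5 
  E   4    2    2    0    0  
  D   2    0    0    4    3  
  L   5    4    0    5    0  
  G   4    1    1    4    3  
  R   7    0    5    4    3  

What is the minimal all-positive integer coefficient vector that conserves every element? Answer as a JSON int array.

E: 5·4 = 20 | 5·2+5·2+1·0+2·0 = 20
D: 5·2 = 10 | 5·0+5·0+1·4+2·3 = 10
L: 5·5 = 25 | 5·4+5·0+1·5+2·0 = 25
G: 5·4 = 20 | 5·1+5·1+1·4+2·3 = 20
R: 5·7 = 35 | 5·0+5·5+1·4+2·3 = 35
gcd(5,5,5,1,2) = 1

Coefficients: [5, 5, 5, 1, 2]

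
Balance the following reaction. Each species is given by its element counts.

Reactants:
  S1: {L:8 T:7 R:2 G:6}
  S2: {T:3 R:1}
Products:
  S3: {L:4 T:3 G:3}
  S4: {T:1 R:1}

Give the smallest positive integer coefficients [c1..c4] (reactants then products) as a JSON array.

L: 2·8+1·0 = 16 | 4·4+5·0 = 16
T: 2·7+1·3 = 17 | 4·3+5·1 = 17
R: 2·2+1·1 = 5 | 4·0+5·1 = 5
G: 2·6+1·0 = 12 | 4·3+5·0 = 12
gcd(2,1,4,5) = 1

Coefficients: [2, 1, 4, 5]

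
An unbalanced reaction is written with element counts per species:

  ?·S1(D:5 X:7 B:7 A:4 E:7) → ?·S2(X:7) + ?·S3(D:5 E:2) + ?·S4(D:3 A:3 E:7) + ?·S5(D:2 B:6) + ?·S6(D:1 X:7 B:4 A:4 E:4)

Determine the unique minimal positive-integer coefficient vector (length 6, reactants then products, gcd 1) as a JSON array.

Coefficients: [6, 3, 1, 4, 5, 3]

D: 6·5 = 30 | 3·0+1·5+4·3+5·2+3·1 = 30
X: 6·7 = 42 | 3·7+1·0+4·0+5·0+3·7 = 42
B: 6·7 = 42 | 3·0+1·0+4·0+5·6+3·4 = 42
A: 6·4 = 24 | 3·0+1·0+4·3+5·0+3·4 = 24
E: 6·7 = 42 | 3·0+1·2+4·7+5·0+3·4 = 42
gcd(6,3,1,4,5,3) = 1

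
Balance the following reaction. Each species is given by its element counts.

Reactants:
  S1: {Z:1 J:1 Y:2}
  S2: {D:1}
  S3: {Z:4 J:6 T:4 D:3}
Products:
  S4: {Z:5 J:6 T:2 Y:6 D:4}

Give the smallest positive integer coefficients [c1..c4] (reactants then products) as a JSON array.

Coefficients: [6, 5, 1, 2]

Z: 6·1+5·0+1·4 = 10 | 2·5 = 10
J: 6·1+5·0+1·6 = 12 | 2·6 = 12
T: 6·0+5·0+1·4 = 4 | 2·2 = 4
Y: 6·2+5·0+1·0 = 12 | 2·6 = 12
D: 6·0+5·1+1·3 = 8 | 2·4 = 8
gcd(6,5,1,2) = 1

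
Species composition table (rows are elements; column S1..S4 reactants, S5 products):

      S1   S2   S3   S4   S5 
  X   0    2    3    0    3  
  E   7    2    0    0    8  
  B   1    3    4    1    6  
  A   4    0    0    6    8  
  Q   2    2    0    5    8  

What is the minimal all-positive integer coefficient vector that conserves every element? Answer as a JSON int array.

X: 4·0+6·2+1·3+4·0 = 15 | 5·3 = 15
E: 4·7+6·2+1·0+4·0 = 40 | 5·8 = 40
B: 4·1+6·3+1·4+4·1 = 30 | 5·6 = 30
A: 4·4+6·0+1·0+4·6 = 40 | 5·8 = 40
Q: 4·2+6·2+1·0+4·5 = 40 | 5·8 = 40
gcd(4,6,1,4,5) = 1

Coefficients: [4, 6, 1, 4, 5]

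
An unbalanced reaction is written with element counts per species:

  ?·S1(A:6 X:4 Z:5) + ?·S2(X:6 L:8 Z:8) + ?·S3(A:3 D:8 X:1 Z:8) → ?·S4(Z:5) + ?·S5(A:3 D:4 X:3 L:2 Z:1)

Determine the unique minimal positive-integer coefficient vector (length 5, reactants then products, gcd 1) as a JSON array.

Coefficients: [1, 1, 2, 5, 4]

A: 1·6+1·0+2·3 = 12 | 5·0+4·3 = 12
D: 1·0+1·0+2·8 = 16 | 5·0+4·4 = 16
X: 1·4+1·6+2·1 = 12 | 5·0+4·3 = 12
L: 1·0+1·8+2·0 = 8 | 5·0+4·2 = 8
Z: 1·5+1·8+2·8 = 29 | 5·5+4·1 = 29
gcd(1,1,2,5,4) = 1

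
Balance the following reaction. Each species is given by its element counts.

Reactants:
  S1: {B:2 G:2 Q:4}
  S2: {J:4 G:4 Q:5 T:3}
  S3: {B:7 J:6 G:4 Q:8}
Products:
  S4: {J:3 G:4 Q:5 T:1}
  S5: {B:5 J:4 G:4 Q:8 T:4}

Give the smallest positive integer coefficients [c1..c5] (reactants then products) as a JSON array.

Coefficients: [4, 6, 1, 6, 3]

B: 4·2+6·0+1·7 = 15 | 6·0+3·5 = 15
J: 4·0+6·4+1·6 = 30 | 6·3+3·4 = 30
G: 4·2+6·4+1·4 = 36 | 6·4+3·4 = 36
Q: 4·4+6·5+1·8 = 54 | 6·5+3·8 = 54
T: 4·0+6·3+1·0 = 18 | 6·1+3·4 = 18
gcd(4,6,1,6,3) = 1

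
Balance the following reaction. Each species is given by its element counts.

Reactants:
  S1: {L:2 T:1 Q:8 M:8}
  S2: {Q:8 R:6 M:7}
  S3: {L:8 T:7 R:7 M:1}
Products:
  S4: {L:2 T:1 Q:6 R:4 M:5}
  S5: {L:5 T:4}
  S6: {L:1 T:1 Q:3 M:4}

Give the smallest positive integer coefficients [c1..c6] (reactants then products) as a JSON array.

Coefficients: [5, 1, 2, 5, 2, 6]

L: 5·2+1·0+2·8 = 26 | 5·2+2·5+6·1 = 26
T: 5·1+1·0+2·7 = 19 | 5·1+2·4+6·1 = 19
Q: 5·8+1·8+2·0 = 48 | 5·6+2·0+6·3 = 48
R: 5·0+1·6+2·7 = 20 | 5·4+2·0+6·0 = 20
M: 5·8+1·7+2·1 = 49 | 5·5+2·0+6·4 = 49
gcd(5,1,2,5,2,6) = 1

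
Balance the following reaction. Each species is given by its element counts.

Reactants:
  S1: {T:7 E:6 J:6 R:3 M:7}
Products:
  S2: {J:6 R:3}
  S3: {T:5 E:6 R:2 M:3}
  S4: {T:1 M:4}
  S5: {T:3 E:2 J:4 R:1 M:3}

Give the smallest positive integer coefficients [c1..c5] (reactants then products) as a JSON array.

T: 5·7 = 35 | 1·0+3·5+2·1+6·3 = 35
E: 5·6 = 30 | 1·0+3·6+2·0+6·2 = 30
J: 5·6 = 30 | 1·6+3·0+2·0+6·4 = 30
R: 5·3 = 15 | 1·3+3·2+2·0+6·1 = 15
M: 5·7 = 35 | 1·0+3·3+2·4+6·3 = 35
gcd(5,1,3,2,6) = 1

Coefficients: [5, 1, 3, 2, 6]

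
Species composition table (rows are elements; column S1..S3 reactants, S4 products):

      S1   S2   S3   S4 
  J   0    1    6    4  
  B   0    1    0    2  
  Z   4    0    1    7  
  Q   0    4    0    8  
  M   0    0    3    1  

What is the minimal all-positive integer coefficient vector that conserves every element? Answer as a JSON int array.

Coefficients: [5, 6, 1, 3]

J: 5·0+6·1+1·6 = 12 | 3·4 = 12
B: 5·0+6·1+1·0 = 6 | 3·2 = 6
Z: 5·4+6·0+1·1 = 21 | 3·7 = 21
Q: 5·0+6·4+1·0 = 24 | 3·8 = 24
M: 5·0+6·0+1·3 = 3 | 3·1 = 3
gcd(5,6,1,3) = 1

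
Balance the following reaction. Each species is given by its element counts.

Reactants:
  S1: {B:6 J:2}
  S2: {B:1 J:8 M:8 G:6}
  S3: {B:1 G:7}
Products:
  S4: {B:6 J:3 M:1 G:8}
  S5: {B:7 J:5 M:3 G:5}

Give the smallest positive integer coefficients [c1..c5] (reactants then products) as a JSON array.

Coefficients: [6, 2, 3, 1, 5]

B: 6·6+2·1+3·1 = 41 | 1·6+5·7 = 41
J: 6·2+2·8+3·0 = 28 | 1·3+5·5 = 28
M: 6·0+2·8+3·0 = 16 | 1·1+5·3 = 16
G: 6·0+2·6+3·7 = 33 | 1·8+5·5 = 33
gcd(6,2,3,1,5) = 1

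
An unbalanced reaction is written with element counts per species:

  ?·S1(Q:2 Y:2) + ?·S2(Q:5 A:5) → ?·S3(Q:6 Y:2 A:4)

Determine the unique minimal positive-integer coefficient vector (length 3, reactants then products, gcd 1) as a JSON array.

Coefficients: [5, 4, 5]

Q: 5·2+4·5 = 30 | 5·6 = 30
Y: 5·2+4·0 = 10 | 5·2 = 10
A: 5·0+4·5 = 20 | 5·4 = 20
gcd(5,4,5) = 1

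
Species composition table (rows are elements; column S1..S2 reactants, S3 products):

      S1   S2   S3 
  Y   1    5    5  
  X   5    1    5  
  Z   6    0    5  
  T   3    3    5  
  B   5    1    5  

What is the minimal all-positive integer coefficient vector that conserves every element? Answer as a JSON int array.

Coefficients: [5, 5, 6]

Y: 5·1+5·5 = 30 | 6·5 = 30
X: 5·5+5·1 = 30 | 6·5 = 30
Z: 5·6+5·0 = 30 | 6·5 = 30
T: 5·3+5·3 = 30 | 6·5 = 30
B: 5·5+5·1 = 30 | 6·5 = 30
gcd(5,5,6) = 1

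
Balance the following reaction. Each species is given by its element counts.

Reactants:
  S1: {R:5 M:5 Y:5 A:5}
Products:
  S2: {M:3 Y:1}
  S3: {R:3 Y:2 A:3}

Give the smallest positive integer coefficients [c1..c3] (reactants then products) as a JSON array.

Coefficients: [3, 5, 5]

R: 3·5 = 15 | 5·0+5·3 = 15
M: 3·5 = 15 | 5·3+5·0 = 15
Y: 3·5 = 15 | 5·1+5·2 = 15
A: 3·5 = 15 | 5·0+5·3 = 15
gcd(3,5,5) = 1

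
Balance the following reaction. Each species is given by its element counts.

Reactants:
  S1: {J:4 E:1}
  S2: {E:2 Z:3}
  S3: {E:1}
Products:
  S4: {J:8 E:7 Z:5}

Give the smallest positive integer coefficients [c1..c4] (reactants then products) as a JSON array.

J: 6·4+5·0+5·0 = 24 | 3·8 = 24
E: 6·1+5·2+5·1 = 21 | 3·7 = 21
Z: 6·0+5·3+5·0 = 15 | 3·5 = 15
gcd(6,5,5,3) = 1

Coefficients: [6, 5, 5, 3]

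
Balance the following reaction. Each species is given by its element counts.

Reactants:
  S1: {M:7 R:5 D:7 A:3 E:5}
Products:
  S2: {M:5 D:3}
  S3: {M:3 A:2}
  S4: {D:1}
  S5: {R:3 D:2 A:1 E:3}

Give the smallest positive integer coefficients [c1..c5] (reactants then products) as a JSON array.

M: 3·7 = 21 | 3·5+2·3+2·0+5·0 = 21
R: 3·5 = 15 | 3·0+2·0+2·0+5·3 = 15
D: 3·7 = 21 | 3·3+2·0+2·1+5·2 = 21
A: 3·3 = 9 | 3·0+2·2+2·0+5·1 = 9
E: 3·5 = 15 | 3·0+2·0+2·0+5·3 = 15
gcd(3,3,2,2,5) = 1

Coefficients: [3, 3, 2, 2, 5]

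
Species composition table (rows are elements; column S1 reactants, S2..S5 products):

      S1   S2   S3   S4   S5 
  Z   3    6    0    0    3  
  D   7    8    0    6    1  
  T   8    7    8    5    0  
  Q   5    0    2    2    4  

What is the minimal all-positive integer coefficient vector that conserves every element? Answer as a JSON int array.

Coefficients: [6, 1, 2, 5, 4]

Z: 6·3 = 18 | 1·6+2·0+5·0+4·3 = 18
D: 6·7 = 42 | 1·8+2·0+5·6+4·1 = 42
T: 6·8 = 48 | 1·7+2·8+5·5+4·0 = 48
Q: 6·5 = 30 | 1·0+2·2+5·2+4·4 = 30
gcd(6,1,2,5,4) = 1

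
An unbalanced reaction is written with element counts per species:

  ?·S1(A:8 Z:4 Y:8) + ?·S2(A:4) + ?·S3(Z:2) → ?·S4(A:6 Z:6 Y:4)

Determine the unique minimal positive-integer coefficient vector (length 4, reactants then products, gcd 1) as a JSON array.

Coefficients: [1, 1, 4, 2]

A: 1·8+1·4+4·0 = 12 | 2·6 = 12
Z: 1·4+1·0+4·2 = 12 | 2·6 = 12
Y: 1·8+1·0+4·0 = 8 | 2·4 = 8
gcd(1,1,4,2) = 1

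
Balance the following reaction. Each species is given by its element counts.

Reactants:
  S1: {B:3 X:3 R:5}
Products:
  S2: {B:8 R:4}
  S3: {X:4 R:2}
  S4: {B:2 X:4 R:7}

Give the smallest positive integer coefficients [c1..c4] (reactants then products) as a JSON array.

Coefficients: [4, 1, 1, 2]

B: 4·3 = 12 | 1·8+1·0+2·2 = 12
X: 4·3 = 12 | 1·0+1·4+2·4 = 12
R: 4·5 = 20 | 1·4+1·2+2·7 = 20
gcd(4,1,1,2) = 1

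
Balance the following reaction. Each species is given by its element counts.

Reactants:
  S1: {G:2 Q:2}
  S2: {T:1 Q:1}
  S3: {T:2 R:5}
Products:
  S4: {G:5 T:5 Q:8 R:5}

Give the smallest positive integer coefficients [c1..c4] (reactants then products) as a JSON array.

Coefficients: [5, 6, 2, 2]

G: 5·2+6·0+2·0 = 10 | 2·5 = 10
T: 5·0+6·1+2·2 = 10 | 2·5 = 10
Q: 5·2+6·1+2·0 = 16 | 2·8 = 16
R: 5·0+6·0+2·5 = 10 | 2·5 = 10
gcd(5,6,2,2) = 1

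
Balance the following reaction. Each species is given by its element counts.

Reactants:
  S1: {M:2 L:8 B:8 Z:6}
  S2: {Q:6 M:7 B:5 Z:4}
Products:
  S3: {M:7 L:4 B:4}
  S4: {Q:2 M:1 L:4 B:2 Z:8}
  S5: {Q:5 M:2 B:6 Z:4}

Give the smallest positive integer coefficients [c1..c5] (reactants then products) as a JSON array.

Coefficients: [4, 6, 5, 3, 6]

Q: 4·0+6·6 = 36 | 5·0+3·2+6·5 = 36
M: 4·2+6·7 = 50 | 5·7+3·1+6·2 = 50
L: 4·8+6·0 = 32 | 5·4+3·4+6·0 = 32
B: 4·8+6·5 = 62 | 5·4+3·2+6·6 = 62
Z: 4·6+6·4 = 48 | 5·0+3·8+6·4 = 48
gcd(4,6,5,3,6) = 1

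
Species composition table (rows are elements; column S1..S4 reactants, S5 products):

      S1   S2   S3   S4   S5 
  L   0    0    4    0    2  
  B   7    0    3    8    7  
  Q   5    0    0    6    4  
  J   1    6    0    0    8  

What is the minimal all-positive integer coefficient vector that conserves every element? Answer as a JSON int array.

L: 2·0+5·0+2·4+1·0 = 8 | 4·2 = 8
B: 2·7+5·0+2·3+1·8 = 28 | 4·7 = 28
Q: 2·5+5·0+2·0+1·6 = 16 | 4·4 = 16
J: 2·1+5·6+2·0+1·0 = 32 | 4·8 = 32
gcd(2,5,2,1,4) = 1

Coefficients: [2, 5, 2, 1, 4]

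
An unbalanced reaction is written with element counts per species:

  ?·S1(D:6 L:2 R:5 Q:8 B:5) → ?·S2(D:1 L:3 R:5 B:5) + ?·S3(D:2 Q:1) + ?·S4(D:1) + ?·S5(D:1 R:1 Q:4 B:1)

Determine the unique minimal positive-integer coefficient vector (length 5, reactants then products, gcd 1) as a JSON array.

Coefficients: [3, 2, 4, 3, 5]

D: 3·6 = 18 | 2·1+4·2+3·1+5·1 = 18
L: 3·2 = 6 | 2·3+4·0+3·0+5·0 = 6
R: 3·5 = 15 | 2·5+4·0+3·0+5·1 = 15
Q: 3·8 = 24 | 2·0+4·1+3·0+5·4 = 24
B: 3·5 = 15 | 2·5+4·0+3·0+5·1 = 15
gcd(3,2,4,3,5) = 1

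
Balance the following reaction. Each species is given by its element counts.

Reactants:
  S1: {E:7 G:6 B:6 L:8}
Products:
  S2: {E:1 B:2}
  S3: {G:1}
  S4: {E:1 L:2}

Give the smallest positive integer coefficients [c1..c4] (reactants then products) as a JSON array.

Coefficients: [1, 3, 6, 4]

E: 1·7 = 7 | 3·1+6·0+4·1 = 7
G: 1·6 = 6 | 3·0+6·1+4·0 = 6
B: 1·6 = 6 | 3·2+6·0+4·0 = 6
L: 1·8 = 8 | 3·0+6·0+4·2 = 8
gcd(1,3,6,4) = 1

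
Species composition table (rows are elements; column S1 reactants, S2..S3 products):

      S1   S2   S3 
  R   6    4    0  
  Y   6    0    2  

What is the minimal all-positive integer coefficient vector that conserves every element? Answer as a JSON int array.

R: 2·6 = 12 | 3·4+6·0 = 12
Y: 2·6 = 12 | 3·0+6·2 = 12
gcd(2,3,6) = 1

Coefficients: [2, 3, 6]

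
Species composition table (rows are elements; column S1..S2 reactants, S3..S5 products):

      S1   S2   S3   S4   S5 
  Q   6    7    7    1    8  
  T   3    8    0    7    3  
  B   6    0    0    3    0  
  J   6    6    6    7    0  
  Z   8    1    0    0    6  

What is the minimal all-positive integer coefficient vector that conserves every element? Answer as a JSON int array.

Q: 3·6+6·7 = 60 | 2·7+6·1+5·8 = 60
T: 3·3+6·8 = 57 | 2·0+6·7+5·3 = 57
B: 3·6+6·0 = 18 | 2·0+6·3+5·0 = 18
J: 3·6+6·6 = 54 | 2·6+6·7+5·0 = 54
Z: 3·8+6·1 = 30 | 2·0+6·0+5·6 = 30
gcd(3,6,2,6,5) = 1

Coefficients: [3, 6, 2, 6, 5]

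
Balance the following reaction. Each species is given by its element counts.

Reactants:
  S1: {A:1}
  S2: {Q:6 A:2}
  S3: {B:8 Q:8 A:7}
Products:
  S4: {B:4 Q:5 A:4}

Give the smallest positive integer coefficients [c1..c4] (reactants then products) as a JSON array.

Coefficients: [1, 1, 3, 6]

B: 1·0+1·0+3·8 = 24 | 6·4 = 24
Q: 1·0+1·6+3·8 = 30 | 6·5 = 30
A: 1·1+1·2+3·7 = 24 | 6·4 = 24
gcd(1,1,3,6) = 1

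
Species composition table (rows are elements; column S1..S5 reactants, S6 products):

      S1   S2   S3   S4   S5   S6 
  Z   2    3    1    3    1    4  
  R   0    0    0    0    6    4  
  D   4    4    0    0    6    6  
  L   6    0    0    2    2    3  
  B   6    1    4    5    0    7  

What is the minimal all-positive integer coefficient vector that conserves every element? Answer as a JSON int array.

Z: 1·2+2·3+6·1+2·3+4·1 = 24 | 6·4 = 24
R: 1·0+2·0+6·0+2·0+4·6 = 24 | 6·4 = 24
D: 1·4+2·4+6·0+2·0+4·6 = 36 | 6·6 = 36
L: 1·6+2·0+6·0+2·2+4·2 = 18 | 6·3 = 18
B: 1·6+2·1+6·4+2·5+4·0 = 42 | 6·7 = 42
gcd(1,2,6,2,4,6) = 1

Coefficients: [1, 2, 6, 2, 4, 6]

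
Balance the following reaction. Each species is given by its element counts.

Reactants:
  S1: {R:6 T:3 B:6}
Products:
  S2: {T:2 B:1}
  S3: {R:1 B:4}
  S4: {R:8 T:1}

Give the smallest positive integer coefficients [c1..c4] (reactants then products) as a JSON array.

Coefficients: [5, 6, 6, 3]

R: 5·6 = 30 | 6·0+6·1+3·8 = 30
T: 5·3 = 15 | 6·2+6·0+3·1 = 15
B: 5·6 = 30 | 6·1+6·4+3·0 = 30
gcd(5,6,6,3) = 1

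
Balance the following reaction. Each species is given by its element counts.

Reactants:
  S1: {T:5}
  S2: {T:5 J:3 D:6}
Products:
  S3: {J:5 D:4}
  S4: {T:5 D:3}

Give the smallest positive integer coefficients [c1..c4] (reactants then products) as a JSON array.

Coefficients: [1, 5, 3, 6]

T: 1·5+5·5 = 30 | 3·0+6·5 = 30
J: 1·0+5·3 = 15 | 3·5+6·0 = 15
D: 1·0+5·6 = 30 | 3·4+6·3 = 30
gcd(1,5,3,6) = 1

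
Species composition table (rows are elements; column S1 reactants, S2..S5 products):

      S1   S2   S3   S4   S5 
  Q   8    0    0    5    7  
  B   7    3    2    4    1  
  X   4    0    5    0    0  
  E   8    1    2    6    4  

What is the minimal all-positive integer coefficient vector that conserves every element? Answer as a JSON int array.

Q: 5·8 = 40 | 6·0+4·0+1·5+5·7 = 40
B: 5·7 = 35 | 6·3+4·2+1·4+5·1 = 35
X: 5·4 = 20 | 6·0+4·5+1·0+5·0 = 20
E: 5·8 = 40 | 6·1+4·2+1·6+5·4 = 40
gcd(5,6,4,1,5) = 1

Coefficients: [5, 6, 4, 1, 5]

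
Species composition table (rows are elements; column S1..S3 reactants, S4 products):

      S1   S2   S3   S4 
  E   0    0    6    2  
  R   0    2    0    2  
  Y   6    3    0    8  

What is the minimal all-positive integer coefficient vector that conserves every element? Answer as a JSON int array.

E: 5·0+6·0+2·6 = 12 | 6·2 = 12
R: 5·0+6·2+2·0 = 12 | 6·2 = 12
Y: 5·6+6·3+2·0 = 48 | 6·8 = 48
gcd(5,6,2,6) = 1

Coefficients: [5, 6, 2, 6]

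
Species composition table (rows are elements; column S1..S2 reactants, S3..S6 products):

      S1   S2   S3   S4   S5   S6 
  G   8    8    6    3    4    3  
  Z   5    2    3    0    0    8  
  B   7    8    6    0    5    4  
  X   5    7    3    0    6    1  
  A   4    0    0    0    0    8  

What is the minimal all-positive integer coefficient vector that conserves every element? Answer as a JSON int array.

Coefficients: [6, 3, 4, 5, 6, 3]

G: 6·8+3·8 = 72 | 4·6+5·3+6·4+3·3 = 72
Z: 6·5+3·2 = 36 | 4·3+5·0+6·0+3·8 = 36
B: 6·7+3·8 = 66 | 4·6+5·0+6·5+3·4 = 66
X: 6·5+3·7 = 51 | 4·3+5·0+6·6+3·1 = 51
A: 6·4+3·0 = 24 | 4·0+5·0+6·0+3·8 = 24
gcd(6,3,4,5,6,3) = 1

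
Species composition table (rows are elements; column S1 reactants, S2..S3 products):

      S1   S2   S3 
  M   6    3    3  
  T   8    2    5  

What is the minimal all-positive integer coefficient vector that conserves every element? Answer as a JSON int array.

Coefficients: [3, 2, 4]

M: 3·6 = 18 | 2·3+4·3 = 18
T: 3·8 = 24 | 2·2+4·5 = 24
gcd(3,2,4) = 1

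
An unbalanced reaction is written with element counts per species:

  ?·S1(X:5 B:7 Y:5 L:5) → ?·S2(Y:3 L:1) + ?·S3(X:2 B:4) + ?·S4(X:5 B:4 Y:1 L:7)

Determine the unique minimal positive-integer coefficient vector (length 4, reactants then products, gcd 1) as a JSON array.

Coefficients: [4, 6, 5, 2]

X: 4·5 = 20 | 6·0+5·2+2·5 = 20
B: 4·7 = 28 | 6·0+5·4+2·4 = 28
Y: 4·5 = 20 | 6·3+5·0+2·1 = 20
L: 4·5 = 20 | 6·1+5·0+2·7 = 20
gcd(4,6,5,2) = 1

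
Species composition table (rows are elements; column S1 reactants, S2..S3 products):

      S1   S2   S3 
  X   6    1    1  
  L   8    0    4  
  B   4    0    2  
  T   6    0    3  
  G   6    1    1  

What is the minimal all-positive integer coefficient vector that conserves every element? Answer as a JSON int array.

X: 1·6 = 6 | 4·1+2·1 = 6
L: 1·8 = 8 | 4·0+2·4 = 8
B: 1·4 = 4 | 4·0+2·2 = 4
T: 1·6 = 6 | 4·0+2·3 = 6
G: 1·6 = 6 | 4·1+2·1 = 6
gcd(1,4,2) = 1

Coefficients: [1, 4, 2]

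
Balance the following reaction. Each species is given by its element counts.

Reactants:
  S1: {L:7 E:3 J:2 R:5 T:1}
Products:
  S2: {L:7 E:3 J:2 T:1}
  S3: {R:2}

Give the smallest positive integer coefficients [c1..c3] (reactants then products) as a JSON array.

Coefficients: [2, 2, 5]

L: 2·7 = 14 | 2·7+5·0 = 14
E: 2·3 = 6 | 2·3+5·0 = 6
J: 2·2 = 4 | 2·2+5·0 = 4
R: 2·5 = 10 | 2·0+5·2 = 10
T: 2·1 = 2 | 2·1+5·0 = 2
gcd(2,2,5) = 1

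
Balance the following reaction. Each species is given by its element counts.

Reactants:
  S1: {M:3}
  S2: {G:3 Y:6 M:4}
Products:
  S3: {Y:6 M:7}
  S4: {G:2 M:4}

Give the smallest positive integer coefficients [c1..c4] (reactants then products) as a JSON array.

Coefficients: [6, 2, 2, 3]

G: 6·0+2·3 = 6 | 2·0+3·2 = 6
Y: 6·0+2·6 = 12 | 2·6+3·0 = 12
M: 6·3+2·4 = 26 | 2·7+3·4 = 26
gcd(6,2,2,3) = 1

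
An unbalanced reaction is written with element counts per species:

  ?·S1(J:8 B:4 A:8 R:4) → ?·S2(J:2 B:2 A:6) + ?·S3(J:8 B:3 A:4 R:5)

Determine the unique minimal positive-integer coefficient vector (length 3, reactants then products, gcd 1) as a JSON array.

Coefficients: [5, 4, 4]

J: 5·8 = 40 | 4·2+4·8 = 40
B: 5·4 = 20 | 4·2+4·3 = 20
A: 5·8 = 40 | 4·6+4·4 = 40
R: 5·4 = 20 | 4·0+4·5 = 20
gcd(5,4,4) = 1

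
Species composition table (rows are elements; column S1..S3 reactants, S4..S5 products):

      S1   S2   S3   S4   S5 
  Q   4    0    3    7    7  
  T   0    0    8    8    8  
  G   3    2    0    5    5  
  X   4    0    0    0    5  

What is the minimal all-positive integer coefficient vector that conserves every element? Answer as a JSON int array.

Q: 5·4+5·0+5·3 = 35 | 1·7+4·7 = 35
T: 5·0+5·0+5·8 = 40 | 1·8+4·8 = 40
G: 5·3+5·2+5·0 = 25 | 1·5+4·5 = 25
X: 5·4+5·0+5·0 = 20 | 1·0+4·5 = 20
gcd(5,5,5,1,4) = 1

Coefficients: [5, 5, 5, 1, 4]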